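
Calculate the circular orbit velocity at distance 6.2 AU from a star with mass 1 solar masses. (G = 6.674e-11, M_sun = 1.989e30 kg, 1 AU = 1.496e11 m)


v = sqrt(GM/r) = sqrt(6.674e-11 * 1.989e+30 / 9.275e+11) = 11963.241

11963.241 m/s


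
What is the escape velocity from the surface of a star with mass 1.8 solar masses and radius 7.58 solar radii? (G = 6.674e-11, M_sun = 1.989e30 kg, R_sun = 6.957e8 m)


M = 1.8 * 1.989e30 kg = 3.5802e+30 kg; R = 7.58 * 6.957e8 m = 5.273406e+09 m. v_esc = sqrt(2GM/R) = sqrt(2 * 6.674e-11 * 3.5802e+30 / 5.273406e+09) = 301034.4085

301034.4085 m/s


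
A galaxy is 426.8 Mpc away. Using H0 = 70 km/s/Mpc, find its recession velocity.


v = H0 * d = 70 * 426.8 = 29876.0

29876.0 km/s


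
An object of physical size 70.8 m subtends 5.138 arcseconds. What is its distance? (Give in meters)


D = size / theta_rad, theta_rad = 5.138 * pi/(180*3600) = 2.491e-05, D = 2.842e+06

2.842e+06 m


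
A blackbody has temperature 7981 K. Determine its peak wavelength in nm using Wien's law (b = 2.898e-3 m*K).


lam_max = b / T = 2.898e-3 / 7981 = 3.631e-07 m = 363.1124 nm

363.1124 nm


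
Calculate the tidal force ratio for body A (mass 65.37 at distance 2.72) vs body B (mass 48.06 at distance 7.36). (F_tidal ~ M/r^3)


Ratio = (M1/r1^3) / (M2/r2^3) = (65.37/2.72^3) / (48.06/7.36^3) = 26.9477

26.9477


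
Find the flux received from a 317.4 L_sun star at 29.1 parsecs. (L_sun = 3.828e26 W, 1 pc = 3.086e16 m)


F = L / (4*pi*d^2) = 1.215e+29 / (4*pi*(8.980e+17)^2) = 1.199e-08

1.199e-08 W/m^2


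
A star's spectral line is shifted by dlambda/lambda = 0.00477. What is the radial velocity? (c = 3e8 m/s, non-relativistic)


v = (dlambda/lambda) * c = 0.00477 * 3e8 = 1.431e+06

1.431e+06 m/s


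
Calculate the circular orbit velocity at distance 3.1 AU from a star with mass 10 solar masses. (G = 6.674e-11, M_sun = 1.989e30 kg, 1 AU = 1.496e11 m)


v = sqrt(GM/r) = sqrt(6.674e-11 * 1.989e+31 / 4.638e+11) = 53501.2402

53501.2402 m/s


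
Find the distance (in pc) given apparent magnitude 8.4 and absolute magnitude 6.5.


d = 10^((m - M + 5)/5) = 10^((8.4 - 6.5 + 5)/5) = 23.9883

23.9883 pc


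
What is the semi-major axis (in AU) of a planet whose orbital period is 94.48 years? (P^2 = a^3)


a = P^(2/3) = 94.48^(2/3) = 20.744

20.744 AU


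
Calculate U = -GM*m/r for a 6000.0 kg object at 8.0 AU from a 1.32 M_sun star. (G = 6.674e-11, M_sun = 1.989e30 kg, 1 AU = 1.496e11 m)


M = 1.32 * 1.989e30 kg = 2.62548e+30 kg; r = 8.0 AU * 1.496e11 m/AU = 1.1968e+12 m. U = -GM*m/r = -(6.674e-11 * 2.62548e+30 * 6000.0) / 1.1968e+12 = -8.785e+11

-8.785e+11 J


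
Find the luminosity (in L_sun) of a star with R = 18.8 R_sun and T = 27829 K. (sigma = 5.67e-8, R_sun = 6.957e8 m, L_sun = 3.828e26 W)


R = 18.8 * 6.957e8 m = 1.307916e+10 m. L = 4*pi*R^2*sigma*T^4 = 4*pi*(1.307916e+10)^2 * 5.67e-8 * 27829^4 = 7.310431824e+31 W. L/L_sun = 7.310431824e+31 / 3.828e26 = 190972.6182

190972.6182 L_sun


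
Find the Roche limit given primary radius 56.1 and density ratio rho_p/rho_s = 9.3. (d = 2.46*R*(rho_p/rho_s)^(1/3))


d_Roche = 2.46 * 56.1 * 9.3^(1/3) = 290.2189

290.2189


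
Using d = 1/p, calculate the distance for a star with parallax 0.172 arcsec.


d = 1/p = 1/0.172 = 5.814

5.814 pc


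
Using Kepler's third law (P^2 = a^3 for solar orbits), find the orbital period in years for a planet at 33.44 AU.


P = a^(3/2) = 33.44^1.5 = 193.3746

193.3746 years


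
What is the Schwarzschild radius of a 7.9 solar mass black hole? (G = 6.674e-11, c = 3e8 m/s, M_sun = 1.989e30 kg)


M = 7.9 * 1.989e30 kg = 1.57131e+31 kg. rs = 2GM/c^2 = 2 * 6.674e-11 * 1.57131e+31 / (3e8)^2 = 23304.2732

23304.2732 m


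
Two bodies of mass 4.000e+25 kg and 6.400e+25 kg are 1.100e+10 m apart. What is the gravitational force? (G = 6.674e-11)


F = G*m1*m2/r^2 = 6.674e-11 * 4.000e+25 * 6.400e+25 / (1.100e+10)^2 = 6.674e-11 * 2.560e+51 / 1.210e+20 = 1.412e+21

1.412e+21 N


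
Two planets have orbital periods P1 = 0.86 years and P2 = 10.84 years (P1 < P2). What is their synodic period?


1/P_syn = |1/P1 - 1/P2| = |1/0.86 - 1/10.84| => P_syn = 0.9341

0.9341 years


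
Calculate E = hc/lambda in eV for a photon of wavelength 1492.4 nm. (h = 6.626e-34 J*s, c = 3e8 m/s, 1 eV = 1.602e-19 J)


E = hc/lambda = 6.626e-34 * 3e8 / 1.492e-06 = 1.332e-19 J = 0.8314 eV

0.8314 eV


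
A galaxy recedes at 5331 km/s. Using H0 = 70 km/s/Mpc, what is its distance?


d = v / H0 = 5331 / 70 = 76.1571

76.1571 Mpc


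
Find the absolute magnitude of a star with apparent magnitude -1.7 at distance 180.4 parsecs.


M = m - 5*log10(d) + 5 = -1.7 - 5*log10(180.4) + 5 = -7.9812

-7.9812


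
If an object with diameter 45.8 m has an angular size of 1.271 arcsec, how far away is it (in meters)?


D = size / theta_rad, theta_rad = 1.271 * pi/(180*3600) = 6.162e-06, D = 7.433e+06

7.433e+06 m


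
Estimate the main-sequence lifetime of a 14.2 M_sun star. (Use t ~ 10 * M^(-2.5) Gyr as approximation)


t = 10 * M^(-2.5) = 10 * 14.2^(-2.5) = 0.0132

0.0132 Gyr


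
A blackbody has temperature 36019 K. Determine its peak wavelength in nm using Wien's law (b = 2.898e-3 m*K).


lam_max = b / T = 2.898e-3 / 36019 = 8.046e-08 m = 80.4575 nm

80.4575 nm


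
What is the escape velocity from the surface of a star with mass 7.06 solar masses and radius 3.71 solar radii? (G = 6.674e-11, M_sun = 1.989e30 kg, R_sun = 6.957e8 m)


M = 7.06 * 1.989e30 kg = 1.404234e+31 kg; R = 3.71 * 6.957e8 m = 2.581047e+09 m. v_esc = sqrt(2GM/R) = sqrt(2 * 6.674e-11 * 1.404234e+31 / 2.581047e+09) = 852177.1492

852177.1492 m/s


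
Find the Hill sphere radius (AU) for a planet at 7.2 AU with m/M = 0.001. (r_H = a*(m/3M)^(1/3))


r_H = a * (m/3M)^(1/3) = 7.2 * (0.001/3)^(1/3) = 0.4992

0.4992 AU


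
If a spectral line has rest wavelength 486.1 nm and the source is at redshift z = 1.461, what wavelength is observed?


lam_obs = lam_emit * (1 + z) = 486.1 * (1 + 1.461) = 1196.2921

1196.2921 nm


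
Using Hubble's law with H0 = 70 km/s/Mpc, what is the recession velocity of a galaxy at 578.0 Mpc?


v = H0 * d = 70 * 578.0 = 40460.0

40460.0 km/s


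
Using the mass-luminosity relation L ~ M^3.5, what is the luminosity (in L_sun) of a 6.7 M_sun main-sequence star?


L/L_sun = (M/M_sun)^3.5 = 6.7^3.5 = 778.5057

778.5057 L_sun


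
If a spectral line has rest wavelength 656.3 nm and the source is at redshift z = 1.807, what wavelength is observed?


lam_obs = lam_emit * (1 + z) = 656.3 * (1 + 1.807) = 1842.2341

1842.2341 nm


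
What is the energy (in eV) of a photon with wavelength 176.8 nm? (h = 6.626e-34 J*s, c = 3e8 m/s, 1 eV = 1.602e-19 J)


E = hc/lambda = 6.626e-34 * 3e8 / 1.768e-07 = 1.124e-18 J = 7.0182 eV

7.0182 eV


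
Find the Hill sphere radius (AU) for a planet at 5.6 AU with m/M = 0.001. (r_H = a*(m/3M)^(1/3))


r_H = a * (m/3M)^(1/3) = 5.6 * (0.001/3)^(1/3) = 0.3883

0.3883 AU


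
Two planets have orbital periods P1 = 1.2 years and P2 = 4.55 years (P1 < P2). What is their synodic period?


1/P_syn = |1/P1 - 1/P2| = |1/1.2 - 1/4.55| => P_syn = 1.6299

1.6299 years


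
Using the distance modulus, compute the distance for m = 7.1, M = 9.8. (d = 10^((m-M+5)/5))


d = 10^((m - M + 5)/5) = 10^((7.1 - 9.8 + 5)/5) = 2.884

2.884 pc


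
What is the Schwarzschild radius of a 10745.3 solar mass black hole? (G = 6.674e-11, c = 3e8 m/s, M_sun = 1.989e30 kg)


M = 10745.3 * 1.989e30 kg = 2.13724017e+34 kg. rs = 2GM/c^2 = 2 * 6.674e-11 * 2.13724017e+34 / (3e8)^2 = 3.170e+07

3.170e+07 m


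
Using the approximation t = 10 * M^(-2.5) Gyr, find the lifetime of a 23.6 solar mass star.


t = 10 * M^(-2.5) = 10 * 23.6^(-2.5) = 0.0037

0.0037 Gyr


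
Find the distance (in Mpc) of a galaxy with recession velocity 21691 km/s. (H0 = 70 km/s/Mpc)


d = v / H0 = 21691 / 70 = 309.8714

309.8714 Mpc


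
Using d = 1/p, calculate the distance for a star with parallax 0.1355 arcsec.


d = 1/p = 1/0.1355 = 7.3801

7.3801 pc


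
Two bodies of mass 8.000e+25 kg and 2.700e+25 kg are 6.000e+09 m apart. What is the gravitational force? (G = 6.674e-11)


F = G*m1*m2/r^2 = 6.674e-11 * 8.000e+25 * 2.700e+25 / (6.000e+09)^2 = 6.674e-11 * 2.160e+51 / 3.600e+19 = 4.004e+21

4.004e+21 N


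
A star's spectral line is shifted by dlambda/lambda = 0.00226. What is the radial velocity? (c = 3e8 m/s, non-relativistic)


v = (dlambda/lambda) * c = 0.00226 * 3e8 = 678000.0

678000.0 m/s


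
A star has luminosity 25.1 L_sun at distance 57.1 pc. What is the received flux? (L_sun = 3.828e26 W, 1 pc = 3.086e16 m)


F = L / (4*pi*d^2) = 9.608e+27 / (4*pi*(1.762e+18)^2) = 2.462e-10

2.462e-10 W/m^2


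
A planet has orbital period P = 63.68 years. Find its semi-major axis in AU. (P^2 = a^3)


a = P^(2/3) = 63.68^(2/3) = 15.9466

15.9466 AU


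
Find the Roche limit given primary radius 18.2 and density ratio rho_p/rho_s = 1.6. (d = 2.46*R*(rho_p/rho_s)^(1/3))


d_Roche = 2.46 * 18.2 * 1.6^(1/3) = 52.3656

52.3656


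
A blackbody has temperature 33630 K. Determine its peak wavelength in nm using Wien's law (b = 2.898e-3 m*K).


lam_max = b / T = 2.898e-3 / 33630 = 8.617e-08 m = 86.1731 nm

86.1731 nm


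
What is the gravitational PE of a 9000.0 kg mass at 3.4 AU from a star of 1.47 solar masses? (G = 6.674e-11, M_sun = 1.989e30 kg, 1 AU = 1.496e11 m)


M = 1.47 * 1.989e30 kg = 2.92383e+30 kg; r = 3.4 AU * 1.496e11 m/AU = 5.0864e+11 m. U = -GM*m/r = -(6.674e-11 * 2.92383e+30 * 9000.0) / 5.0864e+11 = -3.453e+12

-3.453e+12 J


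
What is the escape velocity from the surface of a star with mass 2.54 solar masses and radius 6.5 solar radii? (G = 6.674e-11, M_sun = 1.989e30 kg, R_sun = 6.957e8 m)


M = 2.54 * 1.989e30 kg = 5.05206e+30 kg; R = 6.5 * 6.957e8 m = 4.52205e+09 m. v_esc = sqrt(2GM/R) = sqrt(2 * 6.674e-11 * 5.05206e+30 / 4.52205e+09) = 386166.5648

386166.5648 m/s


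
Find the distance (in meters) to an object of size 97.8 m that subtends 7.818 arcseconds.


D = size / theta_rad, theta_rad = 7.818 * pi/(180*3600) = 3.790e-05, D = 2.580e+06

2.580e+06 m


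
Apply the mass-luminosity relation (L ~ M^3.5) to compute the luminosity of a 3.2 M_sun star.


L/L_sun = (M/M_sun)^3.5 = 3.2^3.5 = 58.6172

58.6172 L_sun


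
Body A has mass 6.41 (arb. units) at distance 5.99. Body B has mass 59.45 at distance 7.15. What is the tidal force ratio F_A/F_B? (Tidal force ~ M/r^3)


Ratio = (M1/r1^3) / (M2/r2^3) = (6.41/5.99^3) / (59.45/7.15^3) = 0.1834

0.1834


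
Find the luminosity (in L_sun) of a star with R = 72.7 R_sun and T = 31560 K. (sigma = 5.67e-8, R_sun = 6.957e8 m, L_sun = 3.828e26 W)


R = 72.7 * 6.957e8 m = 5.057739e+10 m. L = 4*pi*R^2*sigma*T^4 = 4*pi*(5.057739e+10)^2 * 5.67e-8 * 31560^4 = 1.808230247e+33 W. L/L_sun = 1.808230247e+33 / 3.828e26 = 4.724e+06

4.724e+06 L_sun


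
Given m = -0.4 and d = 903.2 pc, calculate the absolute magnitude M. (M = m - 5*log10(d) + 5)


M = m - 5*log10(d) + 5 = -0.4 - 5*log10(903.2) + 5 = -10.1789

-10.1789


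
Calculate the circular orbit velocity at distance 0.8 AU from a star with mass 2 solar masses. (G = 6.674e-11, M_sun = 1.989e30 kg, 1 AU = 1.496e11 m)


v = sqrt(GM/r) = sqrt(6.674e-11 * 3.978e+30 / 1.197e+11) = 47099.3269

47099.3269 m/s


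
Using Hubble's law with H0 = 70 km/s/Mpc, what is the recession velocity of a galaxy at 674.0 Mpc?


v = H0 * d = 70 * 674.0 = 47180.0

47180.0 km/s


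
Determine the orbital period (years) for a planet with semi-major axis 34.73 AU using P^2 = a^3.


P = a^(3/2) = 34.73^1.5 = 204.6714

204.6714 years


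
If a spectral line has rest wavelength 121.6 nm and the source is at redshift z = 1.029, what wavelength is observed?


lam_obs = lam_emit * (1 + z) = 121.6 * (1 + 1.029) = 246.7264

246.7264 nm


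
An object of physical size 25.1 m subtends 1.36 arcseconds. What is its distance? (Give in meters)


D = size / theta_rad, theta_rad = 1.36 * pi/(180*3600) = 6.593e-06, D = 3.807e+06

3.807e+06 m


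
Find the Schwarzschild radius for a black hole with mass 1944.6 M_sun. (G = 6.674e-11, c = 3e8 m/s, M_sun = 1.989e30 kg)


M = 1944.6 * 1.989e30 kg = 3.8678094e+33 kg. rs = 2GM/c^2 = 2 * 6.674e-11 * 3.8678094e+33 / (3e8)^2 = 5.736e+06

5.736e+06 m


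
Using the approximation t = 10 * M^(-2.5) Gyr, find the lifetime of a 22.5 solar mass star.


t = 10 * M^(-2.5) = 10 * 22.5^(-2.5) = 0.0042

0.0042 Gyr


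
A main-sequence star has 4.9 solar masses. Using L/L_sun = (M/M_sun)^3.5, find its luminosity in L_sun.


L/L_sun = (M/M_sun)^3.5 = 4.9^3.5 = 260.4272

260.4272 L_sun


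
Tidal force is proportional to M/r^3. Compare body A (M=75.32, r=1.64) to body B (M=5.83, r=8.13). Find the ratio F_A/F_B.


Ratio = (M1/r1^3) / (M2/r2^3) = (75.32/1.64^3) / (5.83/8.13^3) = 1573.9171

1573.9171


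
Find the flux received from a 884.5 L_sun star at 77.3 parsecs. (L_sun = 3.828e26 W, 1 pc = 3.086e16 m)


F = L / (4*pi*d^2) = 3.386e+29 / (4*pi*(2.385e+18)^2) = 4.735e-09

4.735e-09 W/m^2


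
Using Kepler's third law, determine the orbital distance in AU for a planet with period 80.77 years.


a = P^(2/3) = 80.77^(2/3) = 18.6853

18.6853 AU


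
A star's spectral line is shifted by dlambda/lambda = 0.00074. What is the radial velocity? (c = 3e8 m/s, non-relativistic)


v = (dlambda/lambda) * c = 0.00074 * 3e8 = 222000.0

222000.0 m/s


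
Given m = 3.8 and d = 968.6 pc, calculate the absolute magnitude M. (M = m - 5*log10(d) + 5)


M = m - 5*log10(d) + 5 = 3.8 - 5*log10(968.6) + 5 = -6.1307

-6.1307


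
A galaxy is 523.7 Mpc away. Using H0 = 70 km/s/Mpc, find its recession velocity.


v = H0 * d = 70 * 523.7 = 36659.0

36659.0 km/s


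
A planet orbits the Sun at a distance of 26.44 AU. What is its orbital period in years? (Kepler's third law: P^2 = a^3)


P = a^(3/2) = 26.44^1.5 = 135.9541

135.9541 years


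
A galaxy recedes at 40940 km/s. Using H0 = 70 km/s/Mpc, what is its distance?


d = v / H0 = 40940 / 70 = 584.8571

584.8571 Mpc


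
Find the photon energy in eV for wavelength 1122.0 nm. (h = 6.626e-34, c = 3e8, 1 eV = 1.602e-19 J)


E = hc/lambda = 6.626e-34 * 3e8 / 1.122e-06 = 1.772e-19 J = 1.1059 eV

1.1059 eV


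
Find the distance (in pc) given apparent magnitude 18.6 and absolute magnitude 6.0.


d = 10^((m - M + 5)/5) = 10^((18.6 - 6.0 + 5)/5) = 3311.3112

3311.3112 pc


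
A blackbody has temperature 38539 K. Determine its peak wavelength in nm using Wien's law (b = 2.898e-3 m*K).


lam_max = b / T = 2.898e-3 / 38539 = 7.520e-08 m = 75.1966 nm

75.1966 nm


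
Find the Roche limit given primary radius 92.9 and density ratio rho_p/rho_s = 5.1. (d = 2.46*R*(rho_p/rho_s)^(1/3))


d_Roche = 2.46 * 92.9 * 5.1^(1/3) = 393.3757

393.3757


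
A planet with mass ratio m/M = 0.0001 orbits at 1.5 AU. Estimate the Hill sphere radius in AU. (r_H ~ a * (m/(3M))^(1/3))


r_H = a * (m/3M)^(1/3) = 1.5 * (0.0001/3)^(1/3) = 0.0483

0.0483 AU


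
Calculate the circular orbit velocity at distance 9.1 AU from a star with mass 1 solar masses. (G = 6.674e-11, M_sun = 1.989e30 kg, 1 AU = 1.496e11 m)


v = sqrt(GM/r) = sqrt(6.674e-11 * 1.989e+30 / 1.361e+12) = 9874.702

9874.702 m/s


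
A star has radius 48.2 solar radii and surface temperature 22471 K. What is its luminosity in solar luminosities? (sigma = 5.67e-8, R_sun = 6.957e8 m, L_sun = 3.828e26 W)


R = 48.2 * 6.957e8 m = 3.353274e+10 m. L = 4*pi*R^2*sigma*T^4 = 4*pi*(3.353274e+10)^2 * 5.67e-8 * 22471^4 = 2.042775333e+32 W. L/L_sun = 2.042775333e+32 / 3.828e26 = 533640.3692

533640.3692 L_sun


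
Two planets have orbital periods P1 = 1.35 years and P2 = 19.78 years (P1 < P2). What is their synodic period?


1/P_syn = |1/P1 - 1/P2| = |1/1.35 - 1/19.78| => P_syn = 1.4489

1.4489 years


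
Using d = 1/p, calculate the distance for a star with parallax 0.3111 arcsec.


d = 1/p = 1/0.3111 = 3.2144

3.2144 pc


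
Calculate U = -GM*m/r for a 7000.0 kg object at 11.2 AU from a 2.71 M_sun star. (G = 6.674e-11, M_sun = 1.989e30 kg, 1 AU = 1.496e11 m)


M = 2.71 * 1.989e30 kg = 5.39019e+30 kg; r = 11.2 AU * 1.496e11 m/AU = 1.67552e+12 m. U = -GM*m/r = -(6.674e-11 * 5.39019e+30 * 7000.0) / 1.67552e+12 = -1.503e+12

-1.503e+12 J


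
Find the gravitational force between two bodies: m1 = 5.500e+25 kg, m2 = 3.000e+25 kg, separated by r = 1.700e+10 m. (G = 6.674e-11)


F = G*m1*m2/r^2 = 6.674e-11 * 5.500e+25 * 3.000e+25 / (1.700e+10)^2 = 6.674e-11 * 1.650e+51 / 2.890e+20 = 3.810e+20

3.810e+20 N


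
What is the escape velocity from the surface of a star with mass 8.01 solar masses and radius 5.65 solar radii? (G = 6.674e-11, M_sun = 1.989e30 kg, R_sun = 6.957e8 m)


M = 8.01 * 1.989e30 kg = 1.593189e+31 kg; R = 5.65 * 6.957e8 m = 3.930705e+09 m. v_esc = sqrt(2GM/R) = sqrt(2 * 6.674e-11 * 1.593189e+31 / 3.930705e+09) = 735540.3854

735540.3854 m/s


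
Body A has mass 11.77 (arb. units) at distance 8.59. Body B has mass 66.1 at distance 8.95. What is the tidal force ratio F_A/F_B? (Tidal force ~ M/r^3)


Ratio = (M1/r1^3) / (M2/r2^3) = (11.77/8.59^3) / (66.1/8.95^3) = 0.2014

0.2014


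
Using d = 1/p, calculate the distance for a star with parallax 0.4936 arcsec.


d = 1/p = 1/0.4936 = 2.0259

2.0259 pc


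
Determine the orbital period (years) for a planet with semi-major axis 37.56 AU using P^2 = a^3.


P = a^(3/2) = 37.56^1.5 = 230.191

230.191 years


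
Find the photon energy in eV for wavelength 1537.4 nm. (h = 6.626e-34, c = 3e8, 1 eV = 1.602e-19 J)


E = hc/lambda = 6.626e-34 * 3e8 / 1.537e-06 = 1.293e-19 J = 0.8071 eV

0.8071 eV


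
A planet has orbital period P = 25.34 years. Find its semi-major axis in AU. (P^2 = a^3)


a = P^(2/3) = 25.34^(2/3) = 8.6272

8.6272 AU


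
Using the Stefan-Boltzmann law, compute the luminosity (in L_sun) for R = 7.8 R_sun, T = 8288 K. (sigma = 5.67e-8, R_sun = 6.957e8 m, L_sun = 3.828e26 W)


R = 7.8 * 6.957e8 m = 5.42646e+09 m. L = 4*pi*R^2*sigma*T^4 = 4*pi*(5.42646e+09)^2 * 5.67e-8 * 8288^4 = 9.899769996e+28 W. L/L_sun = 9.899769996e+28 / 3.828e26 = 258.6147

258.6147 L_sun


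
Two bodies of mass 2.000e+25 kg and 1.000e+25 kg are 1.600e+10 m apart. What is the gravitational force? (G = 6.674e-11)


F = G*m1*m2/r^2 = 6.674e-11 * 2.000e+25 * 1.000e+25 / (1.600e+10)^2 = 6.674e-11 * 2.000e+50 / 2.560e+20 = 5.214e+19

5.214e+19 N


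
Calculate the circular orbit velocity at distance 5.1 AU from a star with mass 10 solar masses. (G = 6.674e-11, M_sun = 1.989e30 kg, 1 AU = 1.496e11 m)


v = sqrt(GM/r) = sqrt(6.674e-11 * 1.989e+31 / 7.630e+11) = 41711.865

41711.865 m/s


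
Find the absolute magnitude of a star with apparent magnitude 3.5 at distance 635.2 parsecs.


M = m - 5*log10(d) + 5 = 3.5 - 5*log10(635.2) + 5 = -5.5146

-5.5146


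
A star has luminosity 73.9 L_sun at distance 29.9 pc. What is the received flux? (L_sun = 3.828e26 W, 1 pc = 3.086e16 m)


F = L / (4*pi*d^2) = 2.829e+28 / (4*pi*(9.227e+17)^2) = 2.644e-09

2.644e-09 W/m^2


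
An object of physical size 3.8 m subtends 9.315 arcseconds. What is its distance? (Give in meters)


D = size / theta_rad, theta_rad = 9.315 * pi/(180*3600) = 4.516e-05, D = 84144.5264

84144.5264 m


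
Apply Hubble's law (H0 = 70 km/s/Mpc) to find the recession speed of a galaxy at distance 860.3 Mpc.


v = H0 * d = 70 * 860.3 = 60221.0

60221.0 km/s


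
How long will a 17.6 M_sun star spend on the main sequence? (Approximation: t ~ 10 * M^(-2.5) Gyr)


t = 10 * M^(-2.5) = 10 * 17.6^(-2.5) = 0.0077

0.0077 Gyr


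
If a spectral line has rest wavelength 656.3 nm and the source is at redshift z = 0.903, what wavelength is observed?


lam_obs = lam_emit * (1 + z) = 656.3 * (1 + 0.903) = 1248.9389

1248.9389 nm


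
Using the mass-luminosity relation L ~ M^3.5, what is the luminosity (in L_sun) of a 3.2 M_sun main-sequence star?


L/L_sun = (M/M_sun)^3.5 = 3.2^3.5 = 58.6172

58.6172 L_sun


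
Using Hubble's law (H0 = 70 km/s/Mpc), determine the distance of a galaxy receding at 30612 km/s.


d = v / H0 = 30612 / 70 = 437.3143

437.3143 Mpc


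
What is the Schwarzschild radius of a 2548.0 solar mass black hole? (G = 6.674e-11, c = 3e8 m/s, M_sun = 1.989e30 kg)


M = 2548.0 * 1.989e30 kg = 5.067972e+33 kg. rs = 2GM/c^2 = 2 * 6.674e-11 * 5.067972e+33 / (3e8)^2 = 7.516e+06

7.516e+06 m


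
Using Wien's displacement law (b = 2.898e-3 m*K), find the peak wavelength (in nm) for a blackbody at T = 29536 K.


lam_max = b / T = 2.898e-3 / 29536 = 9.812e-08 m = 98.1176 nm

98.1176 nm


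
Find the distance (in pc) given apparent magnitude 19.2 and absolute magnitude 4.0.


d = 10^((m - M + 5)/5) = 10^((19.2 - 4.0 + 5)/5) = 10964.782

10964.782 pc


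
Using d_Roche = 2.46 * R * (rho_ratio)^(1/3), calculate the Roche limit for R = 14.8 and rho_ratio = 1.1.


d_Roche = 2.46 * 14.8 * 1.1^(1/3) = 37.5833

37.5833


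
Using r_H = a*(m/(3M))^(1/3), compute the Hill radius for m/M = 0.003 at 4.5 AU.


r_H = a * (m/3M)^(1/3) = 4.5 * (0.003/3)^(1/3) = 0.45

0.45 AU


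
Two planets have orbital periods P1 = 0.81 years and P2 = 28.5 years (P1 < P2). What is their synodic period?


1/P_syn = |1/P1 - 1/P2| = |1/0.81 - 1/28.5| => P_syn = 0.8337

0.8337 years


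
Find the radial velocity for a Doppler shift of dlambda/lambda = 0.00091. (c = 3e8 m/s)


v = (dlambda/lambda) * c = 0.00091 * 3e8 = 273000.0

273000.0 m/s


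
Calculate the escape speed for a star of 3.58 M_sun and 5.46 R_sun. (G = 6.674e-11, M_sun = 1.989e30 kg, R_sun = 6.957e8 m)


M = 3.58 * 1.989e30 kg = 7.12062e+30 kg; R = 5.46 * 6.957e8 m = 3.798522e+09 m. v_esc = sqrt(2GM/R) = sqrt(2 * 6.674e-11 * 7.12062e+30 / 3.798522e+09) = 500218.4208

500218.4208 m/s


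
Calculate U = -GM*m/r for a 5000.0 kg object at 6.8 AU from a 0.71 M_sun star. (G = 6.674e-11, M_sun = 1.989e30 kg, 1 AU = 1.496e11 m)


M = 0.71 * 1.989e30 kg = 1.41219e+30 kg; r = 6.8 AU * 1.496e11 m/AU = 1.01728e+12 m. U = -GM*m/r = -(6.674e-11 * 1.41219e+30 * 5000.0) / 1.01728e+12 = -4.632e+11

-4.632e+11 J


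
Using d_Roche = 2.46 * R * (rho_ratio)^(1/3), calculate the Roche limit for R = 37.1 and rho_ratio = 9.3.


d_Roche = 2.46 * 37.1 * 9.3^(1/3) = 191.9273

191.9273


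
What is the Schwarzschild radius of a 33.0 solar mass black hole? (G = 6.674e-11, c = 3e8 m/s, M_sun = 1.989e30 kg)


M = 33.0 * 1.989e30 kg = 6.5637e+31 kg. rs = 2GM/c^2 = 2 * 6.674e-11 * 6.5637e+31 / (3e8)^2 = 97346.964

97346.964 m


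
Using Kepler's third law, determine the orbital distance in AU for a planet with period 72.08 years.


a = P^(2/3) = 72.08^(2/3) = 17.3198

17.3198 AU


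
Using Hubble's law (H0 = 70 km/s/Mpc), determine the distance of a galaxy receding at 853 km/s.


d = v / H0 = 853 / 70 = 12.1857

12.1857 Mpc


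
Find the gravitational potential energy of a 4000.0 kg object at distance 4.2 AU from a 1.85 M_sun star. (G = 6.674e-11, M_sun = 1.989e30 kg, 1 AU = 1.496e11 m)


M = 1.85 * 1.989e30 kg = 3.67965e+30 kg; r = 4.2 AU * 1.496e11 m/AU = 6.2832e+11 m. U = -GM*m/r = -(6.674e-11 * 3.67965e+30 * 4000.0) / 6.2832e+11 = -1.563e+12

-1.563e+12 J


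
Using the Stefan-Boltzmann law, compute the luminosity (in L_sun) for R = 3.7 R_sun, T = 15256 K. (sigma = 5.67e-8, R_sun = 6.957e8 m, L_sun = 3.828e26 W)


R = 3.7 * 6.957e8 m = 2.57409e+09 m. L = 4*pi*R^2*sigma*T^4 = 4*pi*(2.57409e+09)^2 * 5.67e-8 * 15256^4 = 2.557426128e+29 W. L/L_sun = 2.557426128e+29 / 3.828e26 = 668.0842

668.0842 L_sun


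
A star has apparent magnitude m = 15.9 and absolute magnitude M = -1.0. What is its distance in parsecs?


d = 10^((m - M + 5)/5) = 10^((15.9 - -1.0 + 5)/5) = 23988.3292

23988.3292 pc


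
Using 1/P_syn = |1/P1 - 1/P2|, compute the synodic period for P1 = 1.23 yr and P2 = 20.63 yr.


1/P_syn = |1/P1 - 1/P2| = |1/1.23 - 1/20.63| => P_syn = 1.308

1.308 years


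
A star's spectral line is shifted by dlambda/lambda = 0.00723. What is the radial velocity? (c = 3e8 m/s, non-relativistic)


v = (dlambda/lambda) * c = 0.00723 * 3e8 = 2.169e+06

2.169e+06 m/s


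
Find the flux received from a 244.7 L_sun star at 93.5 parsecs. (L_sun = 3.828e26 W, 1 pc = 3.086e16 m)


F = L / (4*pi*d^2) = 9.367e+28 / (4*pi*(2.885e+18)^2) = 8.953e-10

8.953e-10 W/m^2


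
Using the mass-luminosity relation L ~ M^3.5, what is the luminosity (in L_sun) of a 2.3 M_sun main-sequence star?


L/L_sun = (M/M_sun)^3.5 = 2.3^3.5 = 18.4522

18.4522 L_sun


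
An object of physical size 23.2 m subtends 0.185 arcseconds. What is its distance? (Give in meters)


D = size / theta_rad, theta_rad = 0.185 * pi/(180*3600) = 8.969e-07, D = 2.587e+07

2.587e+07 m


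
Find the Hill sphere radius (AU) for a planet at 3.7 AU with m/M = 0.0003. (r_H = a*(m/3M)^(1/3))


r_H = a * (m/3M)^(1/3) = 3.7 * (0.0003/3)^(1/3) = 0.1717

0.1717 AU


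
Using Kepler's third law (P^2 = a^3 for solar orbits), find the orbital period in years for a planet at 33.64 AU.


P = a^(3/2) = 33.64^1.5 = 195.112

195.112 years


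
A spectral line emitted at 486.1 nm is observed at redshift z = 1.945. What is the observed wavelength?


lam_obs = lam_emit * (1 + z) = 486.1 * (1 + 1.945) = 1431.5645

1431.5645 nm


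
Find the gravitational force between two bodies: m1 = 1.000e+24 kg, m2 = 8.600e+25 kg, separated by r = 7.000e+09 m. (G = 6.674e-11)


F = G*m1*m2/r^2 = 6.674e-11 * 1.000e+24 * 8.600e+25 / (7.000e+09)^2 = 6.674e-11 * 8.600e+49 / 4.900e+19 = 1.171e+20

1.171e+20 N


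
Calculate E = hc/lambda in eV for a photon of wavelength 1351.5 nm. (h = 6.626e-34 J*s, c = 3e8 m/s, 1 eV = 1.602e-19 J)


E = hc/lambda = 6.626e-34 * 3e8 / 1.352e-06 = 1.471e-19 J = 0.9181 eV

0.9181 eV


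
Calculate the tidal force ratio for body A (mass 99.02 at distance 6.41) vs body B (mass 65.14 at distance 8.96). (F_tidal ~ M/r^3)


Ratio = (M1/r1^3) / (M2/r2^3) = (99.02/6.41^3) / (65.14/8.96^3) = 4.1517

4.1517


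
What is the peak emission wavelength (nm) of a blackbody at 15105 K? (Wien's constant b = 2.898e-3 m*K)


lam_max = b / T = 2.898e-3 / 15105 = 1.919e-07 m = 191.857 nm

191.857 nm


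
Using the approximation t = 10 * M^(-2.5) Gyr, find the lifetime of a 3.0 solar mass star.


t = 10 * M^(-2.5) = 10 * 3.0^(-2.5) = 0.6415

0.6415 Gyr


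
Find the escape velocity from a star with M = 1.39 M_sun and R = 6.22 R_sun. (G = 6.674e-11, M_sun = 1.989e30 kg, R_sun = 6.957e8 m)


M = 1.39 * 1.989e30 kg = 2.76471e+30 kg; R = 6.22 * 6.957e8 m = 4.327254e+09 m. v_esc = sqrt(2GM/R) = sqrt(2 * 6.674e-11 * 2.76471e+30 / 4.327254e+09) = 292029.481

292029.481 m/s


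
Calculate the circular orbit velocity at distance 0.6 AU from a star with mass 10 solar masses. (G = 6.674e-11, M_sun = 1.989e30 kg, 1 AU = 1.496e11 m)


v = sqrt(GM/r) = sqrt(6.674e-11 * 1.989e+31 / 8.976e+10) = 121609.939

121609.939 m/s


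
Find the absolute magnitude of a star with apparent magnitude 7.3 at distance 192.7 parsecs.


M = m - 5*log10(d) + 5 = 7.3 - 5*log10(192.7) + 5 = 0.8756

0.8756


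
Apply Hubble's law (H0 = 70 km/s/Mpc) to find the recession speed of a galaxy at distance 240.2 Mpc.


v = H0 * d = 70 * 240.2 = 16814.0

16814.0 km/s


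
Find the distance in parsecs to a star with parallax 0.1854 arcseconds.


d = 1/p = 1/0.1854 = 5.3937

5.3937 pc


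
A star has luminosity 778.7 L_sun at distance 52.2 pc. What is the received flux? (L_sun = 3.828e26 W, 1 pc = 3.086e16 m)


F = L / (4*pi*d^2) = 2.981e+29 / (4*pi*(1.611e+18)^2) = 9.141e-09

9.141e-09 W/m^2


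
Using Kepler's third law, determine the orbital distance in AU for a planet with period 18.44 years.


a = P^(2/3) = 18.44^(2/3) = 6.9798

6.9798 AU


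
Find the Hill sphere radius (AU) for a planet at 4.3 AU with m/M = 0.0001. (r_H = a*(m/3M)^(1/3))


r_H = a * (m/3M)^(1/3) = 4.3 * (0.0001/3)^(1/3) = 0.1384

0.1384 AU


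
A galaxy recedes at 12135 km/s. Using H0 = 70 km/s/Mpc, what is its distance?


d = v / H0 = 12135 / 70 = 173.3571

173.3571 Mpc


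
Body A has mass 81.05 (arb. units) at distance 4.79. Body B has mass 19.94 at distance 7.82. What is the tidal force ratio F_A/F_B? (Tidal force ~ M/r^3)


Ratio = (M1/r1^3) / (M2/r2^3) = (81.05/4.79^3) / (19.94/7.82^3) = 17.6865

17.6865


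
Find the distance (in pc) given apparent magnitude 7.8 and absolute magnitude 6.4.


d = 10^((m - M + 5)/5) = 10^((7.8 - 6.4 + 5)/5) = 19.0546

19.0546 pc


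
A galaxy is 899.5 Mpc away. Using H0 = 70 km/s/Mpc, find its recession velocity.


v = H0 * d = 70 * 899.5 = 62965.0

62965.0 km/s


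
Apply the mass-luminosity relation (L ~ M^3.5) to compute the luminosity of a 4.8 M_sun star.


L/L_sun = (M/M_sun)^3.5 = 4.8^3.5 = 242.2949

242.2949 L_sun


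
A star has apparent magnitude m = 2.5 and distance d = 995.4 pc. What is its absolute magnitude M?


M = m - 5*log10(d) + 5 = 2.5 - 5*log10(995.4) + 5 = -7.49

-7.49


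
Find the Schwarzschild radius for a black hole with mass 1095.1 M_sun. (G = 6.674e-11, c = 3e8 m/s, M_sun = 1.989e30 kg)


M = 1095.1 * 1.989e30 kg = 2.1781539e+33 kg. rs = 2GM/c^2 = 2 * 6.674e-11 * 2.1781539e+33 / (3e8)^2 = 3.230e+06

3.230e+06 m


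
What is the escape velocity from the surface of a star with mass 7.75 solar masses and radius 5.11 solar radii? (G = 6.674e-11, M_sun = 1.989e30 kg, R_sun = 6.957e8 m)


M = 7.75 * 1.989e30 kg = 1.541475e+31 kg; R = 5.11 * 6.957e8 m = 3.555027e+09 m. v_esc = sqrt(2GM/R) = sqrt(2 * 6.674e-11 * 1.541475e+31 / 3.555027e+09) = 760772.648

760772.648 m/s


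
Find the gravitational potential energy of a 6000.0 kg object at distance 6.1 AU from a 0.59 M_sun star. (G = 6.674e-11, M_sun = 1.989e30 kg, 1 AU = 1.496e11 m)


M = 0.59 * 1.989e30 kg = 1.17351e+30 kg; r = 6.1 AU * 1.496e11 m/AU = 9.1256e+11 m. U = -GM*m/r = -(6.674e-11 * 1.17351e+30 * 6000.0) / 9.1256e+11 = -5.149e+11

-5.149e+11 J


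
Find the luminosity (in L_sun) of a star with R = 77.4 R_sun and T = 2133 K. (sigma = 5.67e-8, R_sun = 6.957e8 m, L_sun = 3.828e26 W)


R = 77.4 * 6.957e8 m = 5.384718e+10 m. L = 4*pi*R^2*sigma*T^4 = 4*pi*(5.384718e+10)^2 * 5.67e-8 * 2133^4 = 4.276438914e+28 W. L/L_sun = 4.276438914e+28 / 3.828e26 = 111.7147

111.7147 L_sun


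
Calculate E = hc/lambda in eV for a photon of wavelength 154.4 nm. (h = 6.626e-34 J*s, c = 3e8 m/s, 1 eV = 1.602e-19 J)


E = hc/lambda = 6.626e-34 * 3e8 / 1.544e-07 = 1.287e-18 J = 8.0364 eV

8.0364 eV


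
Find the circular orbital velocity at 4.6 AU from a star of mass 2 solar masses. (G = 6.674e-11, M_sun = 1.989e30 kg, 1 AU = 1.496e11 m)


v = sqrt(GM/r) = sqrt(6.674e-11 * 3.978e+30 / 6.882e+11) = 19641.7771

19641.7771 m/s


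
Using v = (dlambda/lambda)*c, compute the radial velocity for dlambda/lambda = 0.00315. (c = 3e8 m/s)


v = (dlambda/lambda) * c = 0.00315 * 3e8 = 945000.0

945000.0 m/s


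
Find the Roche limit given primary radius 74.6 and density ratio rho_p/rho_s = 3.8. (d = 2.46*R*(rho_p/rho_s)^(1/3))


d_Roche = 2.46 * 74.6 * 3.8^(1/3) = 286.375

286.375


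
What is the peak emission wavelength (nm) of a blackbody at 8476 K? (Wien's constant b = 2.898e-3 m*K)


lam_max = b / T = 2.898e-3 / 8476 = 3.419e-07 m = 341.9066 nm

341.9066 nm


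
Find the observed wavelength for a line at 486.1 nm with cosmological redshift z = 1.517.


lam_obs = lam_emit * (1 + z) = 486.1 * (1 + 1.517) = 1223.5137

1223.5137 nm


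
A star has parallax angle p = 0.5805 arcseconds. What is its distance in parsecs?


d = 1/p = 1/0.5805 = 1.7227

1.7227 pc


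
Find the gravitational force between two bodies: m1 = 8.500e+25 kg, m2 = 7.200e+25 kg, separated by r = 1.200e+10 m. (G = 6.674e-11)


F = G*m1*m2/r^2 = 6.674e-11 * 8.500e+25 * 7.200e+25 / (1.200e+10)^2 = 6.674e-11 * 6.120e+51 / 1.440e+20 = 2.836e+21

2.836e+21 N


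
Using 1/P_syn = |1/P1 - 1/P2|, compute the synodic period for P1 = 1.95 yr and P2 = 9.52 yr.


1/P_syn = |1/P1 - 1/P2| = |1/1.95 - 1/9.52| => P_syn = 2.4523

2.4523 years


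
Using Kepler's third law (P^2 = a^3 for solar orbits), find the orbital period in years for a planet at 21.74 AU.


P = a^(3/2) = 21.74^1.5 = 101.3653

101.3653 years


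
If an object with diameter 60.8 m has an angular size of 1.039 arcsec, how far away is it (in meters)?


D = size / theta_rad, theta_rad = 1.039 * pi/(180*3600) = 5.037e-06, D = 1.207e+07

1.207e+07 m


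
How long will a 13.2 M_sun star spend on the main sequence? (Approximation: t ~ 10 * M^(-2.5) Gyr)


t = 10 * M^(-2.5) = 10 * 13.2^(-2.5) = 0.0158

0.0158 Gyr


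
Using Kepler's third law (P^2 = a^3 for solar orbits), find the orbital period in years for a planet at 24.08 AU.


P = a^(3/2) = 24.08^1.5 = 118.1639

118.1639 years


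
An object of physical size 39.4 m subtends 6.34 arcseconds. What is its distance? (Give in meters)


D = size / theta_rad, theta_rad = 6.34 * pi/(180*3600) = 3.074e-05, D = 1.282e+06

1.282e+06 m


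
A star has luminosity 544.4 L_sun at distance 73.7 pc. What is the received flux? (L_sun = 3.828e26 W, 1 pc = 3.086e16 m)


F = L / (4*pi*d^2) = 2.084e+29 / (4*pi*(2.274e+18)^2) = 3.206e-09

3.206e-09 W/m^2


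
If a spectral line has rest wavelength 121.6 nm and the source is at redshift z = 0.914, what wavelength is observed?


lam_obs = lam_emit * (1 + z) = 121.6 * (1 + 0.914) = 232.7424

232.7424 nm


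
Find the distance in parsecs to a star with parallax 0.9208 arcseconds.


d = 1/p = 1/0.9208 = 1.086

1.086 pc


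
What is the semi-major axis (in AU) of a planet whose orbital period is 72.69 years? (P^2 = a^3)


a = P^(2/3) = 72.69^(2/3) = 17.4174

17.4174 AU


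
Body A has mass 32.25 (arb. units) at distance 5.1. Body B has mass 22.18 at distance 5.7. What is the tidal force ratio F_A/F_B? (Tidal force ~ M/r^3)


Ratio = (M1/r1^3) / (M2/r2^3) = (32.25/5.1^3) / (22.18/5.7^3) = 2.0299

2.0299


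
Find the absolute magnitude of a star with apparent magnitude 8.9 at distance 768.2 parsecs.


M = m - 5*log10(d) + 5 = 8.9 - 5*log10(768.2) + 5 = -0.5274

-0.5274


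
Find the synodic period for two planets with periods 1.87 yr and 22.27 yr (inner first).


1/P_syn = |1/P1 - 1/P2| = |1/1.87 - 1/22.27| => P_syn = 2.0414

2.0414 years


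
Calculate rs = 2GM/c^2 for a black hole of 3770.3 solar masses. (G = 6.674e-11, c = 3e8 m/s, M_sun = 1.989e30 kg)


M = 3770.3 * 1.989e30 kg = 7.4991267e+33 kg. rs = 2GM/c^2 = 2 * 6.674e-11 * 7.4991267e+33 / (3e8)^2 = 1.112e+07

1.112e+07 m


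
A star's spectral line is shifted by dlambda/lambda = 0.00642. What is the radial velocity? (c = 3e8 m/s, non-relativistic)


v = (dlambda/lambda) * c = 0.00642 * 3e8 = 1.926e+06

1.926e+06 m/s


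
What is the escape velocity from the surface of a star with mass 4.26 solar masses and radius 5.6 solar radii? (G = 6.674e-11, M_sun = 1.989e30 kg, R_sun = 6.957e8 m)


M = 4.26 * 1.989e30 kg = 8.47314e+30 kg; R = 5.6 * 6.957e8 m = 3.89592e+09 m. v_esc = sqrt(2GM/R) = sqrt(2 * 6.674e-11 * 8.47314e+30 / 3.89592e+09) = 538797.1315

538797.1315 m/s


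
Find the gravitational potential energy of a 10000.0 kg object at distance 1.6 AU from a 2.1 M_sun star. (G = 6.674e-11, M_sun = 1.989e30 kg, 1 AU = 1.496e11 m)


M = 2.1 * 1.989e30 kg = 4.1769e+30 kg; r = 1.6 AU * 1.496e11 m/AU = 2.3936e+11 m. U = -GM*m/r = -(6.674e-11 * 4.1769e+30 * 10000.0) / 2.3936e+11 = -1.165e+13

-1.165e+13 J


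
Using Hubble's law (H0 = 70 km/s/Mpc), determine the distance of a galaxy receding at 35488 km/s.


d = v / H0 = 35488 / 70 = 506.9714

506.9714 Mpc


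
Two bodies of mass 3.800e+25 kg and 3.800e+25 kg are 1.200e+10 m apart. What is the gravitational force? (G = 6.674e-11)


F = G*m1*m2/r^2 = 6.674e-11 * 3.800e+25 * 3.800e+25 / (1.200e+10)^2 = 6.674e-11 * 1.444e+51 / 1.440e+20 = 6.693e+20

6.693e+20 N


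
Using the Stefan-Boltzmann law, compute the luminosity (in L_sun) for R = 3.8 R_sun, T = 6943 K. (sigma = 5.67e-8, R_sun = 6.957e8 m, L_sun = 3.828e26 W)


R = 3.8 * 6.957e8 m = 2.64366e+09 m. L = 4*pi*R^2*sigma*T^4 = 4*pi*(2.64366e+09)^2 * 5.67e-8 * 6943^4 = 1.157158324e+28 W. L/L_sun = 1.157158324e+28 / 3.828e26 = 30.2288

30.2288 L_sun


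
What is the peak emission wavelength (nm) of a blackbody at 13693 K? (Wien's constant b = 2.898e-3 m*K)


lam_max = b / T = 2.898e-3 / 13693 = 2.116e-07 m = 211.641 nm

211.641 nm


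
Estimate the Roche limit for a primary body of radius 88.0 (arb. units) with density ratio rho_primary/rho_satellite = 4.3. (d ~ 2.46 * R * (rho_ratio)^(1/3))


d_Roche = 2.46 * 88.0 * 4.3^(1/3) = 352.0253

352.0253


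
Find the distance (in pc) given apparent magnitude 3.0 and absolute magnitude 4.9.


d = 10^((m - M + 5)/5) = 10^((3.0 - 4.9 + 5)/5) = 4.1687

4.1687 pc


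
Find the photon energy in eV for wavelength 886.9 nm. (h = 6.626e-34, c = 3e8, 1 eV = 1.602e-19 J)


E = hc/lambda = 6.626e-34 * 3e8 / 8.869e-07 = 2.241e-19 J = 1.3991 eV

1.3991 eV


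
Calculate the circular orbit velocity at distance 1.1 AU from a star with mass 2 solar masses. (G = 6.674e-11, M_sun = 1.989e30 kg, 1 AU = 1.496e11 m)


v = sqrt(GM/r) = sqrt(6.674e-11 * 3.978e+30 / 1.646e+11) = 40166.4409

40166.4409 m/s


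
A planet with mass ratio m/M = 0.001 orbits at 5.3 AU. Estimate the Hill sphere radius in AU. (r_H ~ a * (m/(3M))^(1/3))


r_H = a * (m/3M)^(1/3) = 5.3 * (0.001/3)^(1/3) = 0.3675

0.3675 AU


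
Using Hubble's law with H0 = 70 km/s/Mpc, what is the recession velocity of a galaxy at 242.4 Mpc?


v = H0 * d = 70 * 242.4 = 16968.0

16968.0 km/s


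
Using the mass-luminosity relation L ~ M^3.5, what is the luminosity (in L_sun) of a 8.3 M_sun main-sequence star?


L/L_sun = (M/M_sun)^3.5 = 8.3^3.5 = 1647.3024

1647.3024 L_sun


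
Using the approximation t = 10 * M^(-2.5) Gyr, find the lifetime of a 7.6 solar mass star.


t = 10 * M^(-2.5) = 10 * 7.6^(-2.5) = 0.0628

0.0628 Gyr


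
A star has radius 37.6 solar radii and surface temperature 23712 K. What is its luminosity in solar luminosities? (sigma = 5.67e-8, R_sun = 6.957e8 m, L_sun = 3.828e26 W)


R = 37.6 * 6.957e8 m = 2.615832e+10 m. L = 4*pi*R^2*sigma*T^4 = 4*pi*(2.615832e+10)^2 * 5.67e-8 * 23712^4 = 1.541293563e+32 W. L/L_sun = 1.541293563e+32 / 3.828e26 = 402636.772

402636.772 L_sun


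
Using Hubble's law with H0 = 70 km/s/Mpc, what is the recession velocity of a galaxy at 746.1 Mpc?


v = H0 * d = 70 * 746.1 = 52227.0

52227.0 km/s


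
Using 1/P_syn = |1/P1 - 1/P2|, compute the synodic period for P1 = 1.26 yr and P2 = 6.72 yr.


1/P_syn = |1/P1 - 1/P2| = |1/1.26 - 1/6.72| => P_syn = 1.5508

1.5508 years


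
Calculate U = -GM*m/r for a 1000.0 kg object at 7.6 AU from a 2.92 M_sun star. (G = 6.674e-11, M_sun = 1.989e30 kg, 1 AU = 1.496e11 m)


M = 2.92 * 1.989e30 kg = 5.80788e+30 kg; r = 7.6 AU * 1.496e11 m/AU = 1.13696e+12 m. U = -GM*m/r = -(6.674e-11 * 5.80788e+30 * 1000.0) / 1.13696e+12 = -3.409e+11

-3.409e+11 J


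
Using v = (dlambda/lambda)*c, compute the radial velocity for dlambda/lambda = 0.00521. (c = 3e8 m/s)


v = (dlambda/lambda) * c = 0.00521 * 3e8 = 1.563e+06

1.563e+06 m/s


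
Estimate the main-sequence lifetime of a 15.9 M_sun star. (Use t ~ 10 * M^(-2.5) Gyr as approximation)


t = 10 * M^(-2.5) = 10 * 15.9^(-2.5) = 0.0099

0.0099 Gyr


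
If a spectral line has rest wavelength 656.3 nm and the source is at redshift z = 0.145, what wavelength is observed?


lam_obs = lam_emit * (1 + z) = 656.3 * (1 + 0.145) = 751.4635

751.4635 nm
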